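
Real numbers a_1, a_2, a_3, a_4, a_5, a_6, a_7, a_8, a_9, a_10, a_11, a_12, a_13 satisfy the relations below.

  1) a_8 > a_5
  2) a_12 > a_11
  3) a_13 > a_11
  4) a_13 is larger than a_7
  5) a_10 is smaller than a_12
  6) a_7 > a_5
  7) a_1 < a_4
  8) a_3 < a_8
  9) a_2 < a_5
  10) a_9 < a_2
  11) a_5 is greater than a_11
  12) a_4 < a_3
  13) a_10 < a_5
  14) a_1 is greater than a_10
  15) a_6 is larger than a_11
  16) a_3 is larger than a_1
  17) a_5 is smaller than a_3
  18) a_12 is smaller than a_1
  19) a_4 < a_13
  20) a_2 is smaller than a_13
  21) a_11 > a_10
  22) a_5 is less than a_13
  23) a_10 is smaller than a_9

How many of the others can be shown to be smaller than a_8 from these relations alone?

9

Directly below a_8: a_5, a_3.
One step further: a_10, a_11, a_2, a_1, a_4 (7 so far).
One step further: a_9, a_12 (9 so far).
Nothing else is reachable below a_8; 9 in all.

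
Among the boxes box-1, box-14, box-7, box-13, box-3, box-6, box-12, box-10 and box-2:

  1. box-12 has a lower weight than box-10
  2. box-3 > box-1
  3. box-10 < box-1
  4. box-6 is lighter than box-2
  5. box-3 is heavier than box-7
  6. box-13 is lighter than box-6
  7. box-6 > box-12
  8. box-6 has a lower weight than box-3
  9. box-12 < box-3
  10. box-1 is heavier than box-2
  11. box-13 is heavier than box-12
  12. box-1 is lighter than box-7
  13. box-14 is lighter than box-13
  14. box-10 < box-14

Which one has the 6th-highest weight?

box-13

The consecutive relations fix a unique order: box-12 < box-10 < box-14 < box-13 < box-6 < box-2 < box-1 < box-7 < box-3.
The 6th largest is box-13.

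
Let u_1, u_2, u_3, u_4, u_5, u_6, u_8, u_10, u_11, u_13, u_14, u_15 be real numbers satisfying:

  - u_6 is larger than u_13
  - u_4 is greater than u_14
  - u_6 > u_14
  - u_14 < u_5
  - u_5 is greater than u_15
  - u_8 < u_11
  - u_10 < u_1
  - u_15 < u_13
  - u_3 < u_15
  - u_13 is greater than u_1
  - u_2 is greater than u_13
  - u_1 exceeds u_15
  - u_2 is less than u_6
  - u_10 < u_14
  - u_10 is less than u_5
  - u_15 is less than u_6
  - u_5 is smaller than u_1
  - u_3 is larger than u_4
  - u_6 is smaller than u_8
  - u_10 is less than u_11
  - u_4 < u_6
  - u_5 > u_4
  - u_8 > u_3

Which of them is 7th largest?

Chaining the given pairs: u_10 < u_14 < u_4 < u_3 < u_15 < u_5 < u_1 < u_13 < u_2 < u_6 < u_8 < u_11.
Counting 7 from the largest end gives u_5.

u_5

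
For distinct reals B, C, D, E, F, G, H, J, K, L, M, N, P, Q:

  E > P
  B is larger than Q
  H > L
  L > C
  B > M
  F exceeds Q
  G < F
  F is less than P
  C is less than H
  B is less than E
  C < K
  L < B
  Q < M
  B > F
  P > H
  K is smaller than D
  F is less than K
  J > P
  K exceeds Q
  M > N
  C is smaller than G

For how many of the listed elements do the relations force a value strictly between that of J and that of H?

1

The relations place H below J. An element lies strictly between them when it is forced above H and also forced below J.
Above H: {P, E}. Below J: {Q, C, G, L, F, P}.
Intersection: {P} — 1.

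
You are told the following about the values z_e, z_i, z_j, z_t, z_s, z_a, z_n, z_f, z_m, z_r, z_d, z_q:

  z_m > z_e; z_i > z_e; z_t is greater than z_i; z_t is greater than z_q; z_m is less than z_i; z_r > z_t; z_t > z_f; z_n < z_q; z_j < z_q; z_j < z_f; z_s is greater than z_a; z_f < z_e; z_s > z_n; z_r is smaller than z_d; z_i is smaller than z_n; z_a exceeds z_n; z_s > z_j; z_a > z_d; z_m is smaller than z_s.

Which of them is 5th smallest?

Chaining the given pairs: z_j < z_f < z_e < z_m < z_i < z_n < z_q < z_t < z_r < z_d < z_a < z_s.
The 5th smallest is z_i.

z_i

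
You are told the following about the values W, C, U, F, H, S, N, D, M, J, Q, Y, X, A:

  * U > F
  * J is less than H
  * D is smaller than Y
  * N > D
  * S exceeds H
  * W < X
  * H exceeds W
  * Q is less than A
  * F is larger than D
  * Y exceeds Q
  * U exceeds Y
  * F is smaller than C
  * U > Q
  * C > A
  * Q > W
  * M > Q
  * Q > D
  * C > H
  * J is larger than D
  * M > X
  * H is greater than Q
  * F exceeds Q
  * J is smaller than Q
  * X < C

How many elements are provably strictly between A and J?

1

Chaining upward from J reaches: Q, H, M, S, Y, F, C, U.
Chaining downward from A reaches: D, W, Q.
Strictly between J and A are those in both lists: Q — 1 element.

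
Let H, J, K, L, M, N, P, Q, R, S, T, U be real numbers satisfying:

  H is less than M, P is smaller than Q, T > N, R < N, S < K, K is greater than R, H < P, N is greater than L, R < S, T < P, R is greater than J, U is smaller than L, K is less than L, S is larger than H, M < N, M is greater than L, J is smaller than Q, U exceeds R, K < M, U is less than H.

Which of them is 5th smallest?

S

Chaining the given pairs: J < R < U < H < S < K < L < M < N < T < P < Q.
The 5th smallest is S.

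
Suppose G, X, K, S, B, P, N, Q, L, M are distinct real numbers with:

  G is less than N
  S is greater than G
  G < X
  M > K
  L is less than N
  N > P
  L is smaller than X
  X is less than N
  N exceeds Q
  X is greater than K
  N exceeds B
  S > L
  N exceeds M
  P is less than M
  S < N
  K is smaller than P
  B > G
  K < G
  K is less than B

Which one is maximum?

N

Chaining downward from N: directly below it, G, P, Q, B, M, L, S, X; then K.
That covers every other element, and nothing is given above N, so N is the maximum.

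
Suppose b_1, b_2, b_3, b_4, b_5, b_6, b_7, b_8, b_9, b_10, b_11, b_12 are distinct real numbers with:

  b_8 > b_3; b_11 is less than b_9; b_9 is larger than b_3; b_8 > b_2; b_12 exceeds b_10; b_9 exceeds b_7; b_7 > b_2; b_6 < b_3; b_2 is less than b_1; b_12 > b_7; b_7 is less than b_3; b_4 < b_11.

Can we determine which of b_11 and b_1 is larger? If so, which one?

Following every chain through b_11: above b_11 we get b_9; below b_11 we get b_4.
b_1 is not reached, and no chain runs the other way from b_1 to b_11.
So the given relations leave the order of b_11 and b_1 undetermined.

undetermined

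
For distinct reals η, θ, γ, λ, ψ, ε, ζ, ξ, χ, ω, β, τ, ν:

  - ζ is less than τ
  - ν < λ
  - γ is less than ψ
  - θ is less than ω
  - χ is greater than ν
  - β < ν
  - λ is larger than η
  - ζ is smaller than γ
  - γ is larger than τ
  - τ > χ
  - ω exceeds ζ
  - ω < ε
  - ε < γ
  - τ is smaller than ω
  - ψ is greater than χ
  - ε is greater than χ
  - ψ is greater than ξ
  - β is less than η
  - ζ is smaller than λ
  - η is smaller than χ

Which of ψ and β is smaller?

The relevant relations are β < ν; ν < χ; χ < τ; τ < γ; γ < ψ.
Together: β < ν < χ < τ < γ < ψ.
So β < ψ; β is the smaller of the two.

β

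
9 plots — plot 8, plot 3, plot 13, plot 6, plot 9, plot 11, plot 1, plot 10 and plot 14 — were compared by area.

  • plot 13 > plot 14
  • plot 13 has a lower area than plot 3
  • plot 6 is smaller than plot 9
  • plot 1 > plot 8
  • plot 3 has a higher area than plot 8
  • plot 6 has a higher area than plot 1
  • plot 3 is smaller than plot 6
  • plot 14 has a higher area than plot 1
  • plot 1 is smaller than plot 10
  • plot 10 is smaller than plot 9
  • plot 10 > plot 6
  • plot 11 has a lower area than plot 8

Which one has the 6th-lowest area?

The consecutive relations fix a unique order: plot 11 < plot 8 < plot 1 < plot 14 < plot 13 < plot 3 < plot 6 < plot 10 < plot 9.
The 6th smallest is plot 3.

plot 3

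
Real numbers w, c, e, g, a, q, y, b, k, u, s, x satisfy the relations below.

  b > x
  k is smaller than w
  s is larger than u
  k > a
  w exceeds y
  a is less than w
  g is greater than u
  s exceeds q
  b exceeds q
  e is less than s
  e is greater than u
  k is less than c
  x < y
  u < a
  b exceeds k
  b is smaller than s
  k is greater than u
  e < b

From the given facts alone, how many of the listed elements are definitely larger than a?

5

Directly above a: k, w.
One step further: c, b (4 so far).
One step further: s (5 so far).
No other element is forced above a by the given relations, so the count is 5.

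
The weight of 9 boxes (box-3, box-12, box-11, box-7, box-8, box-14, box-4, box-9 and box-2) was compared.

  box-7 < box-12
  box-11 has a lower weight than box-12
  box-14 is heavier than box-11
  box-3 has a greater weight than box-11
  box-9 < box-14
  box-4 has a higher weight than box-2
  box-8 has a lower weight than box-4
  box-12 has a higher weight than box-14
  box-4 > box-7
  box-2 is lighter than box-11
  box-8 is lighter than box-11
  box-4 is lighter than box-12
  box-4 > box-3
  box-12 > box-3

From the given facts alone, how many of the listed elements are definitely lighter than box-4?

5

From box-4 the given relations immediately reach box-2, box-8, box-3, box-7.
From those, box-11 — 5 in total.
Nothing else is reachable below box-4; 5 in all.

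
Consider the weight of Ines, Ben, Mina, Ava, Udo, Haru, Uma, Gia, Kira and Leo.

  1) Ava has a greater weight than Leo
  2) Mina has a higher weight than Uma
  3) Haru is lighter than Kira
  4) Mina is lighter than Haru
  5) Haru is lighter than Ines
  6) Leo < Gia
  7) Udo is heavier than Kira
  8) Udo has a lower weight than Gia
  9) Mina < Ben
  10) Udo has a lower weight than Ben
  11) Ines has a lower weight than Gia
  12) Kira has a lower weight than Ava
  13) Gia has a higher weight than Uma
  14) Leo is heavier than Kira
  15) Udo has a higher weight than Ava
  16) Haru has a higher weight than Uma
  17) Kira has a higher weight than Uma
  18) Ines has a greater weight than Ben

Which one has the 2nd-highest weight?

Ines

Piecing the relations together gives one ordering: Uma < Mina < Haru < Kira < Leo < Ava < Udo < Ben < Ines < Gia.
The 2nd largest is Ines.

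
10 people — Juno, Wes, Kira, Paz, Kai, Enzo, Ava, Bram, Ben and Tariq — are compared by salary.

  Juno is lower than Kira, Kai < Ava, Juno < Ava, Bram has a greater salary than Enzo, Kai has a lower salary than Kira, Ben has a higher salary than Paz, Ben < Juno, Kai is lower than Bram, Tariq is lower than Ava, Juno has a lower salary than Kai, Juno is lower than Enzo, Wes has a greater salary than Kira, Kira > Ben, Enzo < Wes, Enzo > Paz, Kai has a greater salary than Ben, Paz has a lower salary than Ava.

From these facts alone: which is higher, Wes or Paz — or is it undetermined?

Paz < Ben and Ben < Juno give Paz < Juno.
Then Juno < Kira extends the chain to Kira.
With Kira < Wes: Paz < Ben < Juno < Kira < Wes.
So Wes is higher.

Wes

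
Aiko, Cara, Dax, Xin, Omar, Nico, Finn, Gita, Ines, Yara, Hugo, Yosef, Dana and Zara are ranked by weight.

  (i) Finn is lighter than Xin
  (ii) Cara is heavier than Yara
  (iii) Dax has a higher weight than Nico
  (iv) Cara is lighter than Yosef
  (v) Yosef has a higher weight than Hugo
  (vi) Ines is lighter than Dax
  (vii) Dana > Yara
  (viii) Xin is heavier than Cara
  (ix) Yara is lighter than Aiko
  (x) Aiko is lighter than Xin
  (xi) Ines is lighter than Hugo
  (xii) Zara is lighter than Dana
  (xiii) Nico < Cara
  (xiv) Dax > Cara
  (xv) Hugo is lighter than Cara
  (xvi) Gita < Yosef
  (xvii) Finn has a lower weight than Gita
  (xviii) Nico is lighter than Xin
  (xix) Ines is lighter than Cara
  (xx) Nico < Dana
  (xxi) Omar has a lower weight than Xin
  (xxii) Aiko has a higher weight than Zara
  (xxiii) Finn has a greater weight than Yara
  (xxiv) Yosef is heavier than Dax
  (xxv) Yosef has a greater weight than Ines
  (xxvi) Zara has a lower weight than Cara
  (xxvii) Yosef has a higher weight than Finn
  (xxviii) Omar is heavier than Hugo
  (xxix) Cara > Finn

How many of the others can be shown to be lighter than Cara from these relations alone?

6

The elements the relations force below Cara are Ines, Yara, Zara, Nico, Hugo, Finn — no chain reaches any other.
That is 6.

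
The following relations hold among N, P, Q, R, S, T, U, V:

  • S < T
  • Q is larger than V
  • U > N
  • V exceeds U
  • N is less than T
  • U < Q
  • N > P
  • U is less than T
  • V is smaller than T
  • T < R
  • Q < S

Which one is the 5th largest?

V

The consecutive relations fix a unique order: P < N < U < V < Q < S < T < R.
Counting 5 from the largest end gives V.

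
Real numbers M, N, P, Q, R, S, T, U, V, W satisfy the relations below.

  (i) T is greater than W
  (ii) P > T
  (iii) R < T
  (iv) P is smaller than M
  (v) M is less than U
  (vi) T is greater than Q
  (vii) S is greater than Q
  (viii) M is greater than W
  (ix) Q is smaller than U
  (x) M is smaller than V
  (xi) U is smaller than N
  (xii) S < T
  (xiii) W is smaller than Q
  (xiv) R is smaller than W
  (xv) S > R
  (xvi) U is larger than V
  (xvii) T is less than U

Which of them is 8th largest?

The consecutive relations fix a unique order: R < W < Q < S < T < P < M < V < U < N.
Counting 8 from the largest end gives Q.

Q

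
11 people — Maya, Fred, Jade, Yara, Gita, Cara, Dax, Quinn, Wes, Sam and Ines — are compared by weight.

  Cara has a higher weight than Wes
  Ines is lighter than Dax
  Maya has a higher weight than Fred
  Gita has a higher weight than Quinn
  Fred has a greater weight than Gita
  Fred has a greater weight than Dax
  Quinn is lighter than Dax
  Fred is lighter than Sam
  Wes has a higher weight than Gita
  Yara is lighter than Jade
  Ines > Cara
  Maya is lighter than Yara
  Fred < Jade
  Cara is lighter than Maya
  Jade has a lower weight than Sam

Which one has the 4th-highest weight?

The consecutive relations fix a unique order: Quinn < Gita < Wes < Cara < Ines < Dax < Fred < Maya < Yara < Jade < Sam.
Counting 4 from the largest end gives Maya.

Maya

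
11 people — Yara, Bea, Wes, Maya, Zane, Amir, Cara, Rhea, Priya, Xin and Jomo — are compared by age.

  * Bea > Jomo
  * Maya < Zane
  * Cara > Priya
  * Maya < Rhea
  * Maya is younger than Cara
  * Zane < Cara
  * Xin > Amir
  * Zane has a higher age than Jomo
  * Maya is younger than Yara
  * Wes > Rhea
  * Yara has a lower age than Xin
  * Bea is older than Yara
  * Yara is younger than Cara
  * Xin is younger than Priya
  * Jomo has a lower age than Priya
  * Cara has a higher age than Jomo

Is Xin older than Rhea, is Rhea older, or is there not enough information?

Following every chain through Xin: above Xin we get Priya, Cara; below Xin we get Maya, Yara, Amir.
Rhea is not reached, and no chain runs the other way from Rhea to Xin.
So the given relations leave the order of Xin and Rhea undetermined.

undetermined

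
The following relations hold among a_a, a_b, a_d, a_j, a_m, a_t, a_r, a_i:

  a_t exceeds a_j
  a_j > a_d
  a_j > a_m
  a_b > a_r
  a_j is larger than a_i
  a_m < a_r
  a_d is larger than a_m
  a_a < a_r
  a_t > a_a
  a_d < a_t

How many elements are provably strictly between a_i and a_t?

1

Chaining upward from a_i reaches: a_j.
Chaining downward from a_t reaches: a_m, a_d, a_j, a_a.
Strictly between a_i and a_t are those in both lists: a_j — 1 element.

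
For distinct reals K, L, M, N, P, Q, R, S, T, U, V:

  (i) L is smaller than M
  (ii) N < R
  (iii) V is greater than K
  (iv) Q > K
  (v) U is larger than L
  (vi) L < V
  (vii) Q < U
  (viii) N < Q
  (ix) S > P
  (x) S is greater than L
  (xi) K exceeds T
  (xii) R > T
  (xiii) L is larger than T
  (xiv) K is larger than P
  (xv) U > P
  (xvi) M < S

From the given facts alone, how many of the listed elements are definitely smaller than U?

6

From U the given relations immediately reach P, L, Q.
From those, T, K, N — 6 in total.
No other element is forced below U by the given relations, so the count is 6.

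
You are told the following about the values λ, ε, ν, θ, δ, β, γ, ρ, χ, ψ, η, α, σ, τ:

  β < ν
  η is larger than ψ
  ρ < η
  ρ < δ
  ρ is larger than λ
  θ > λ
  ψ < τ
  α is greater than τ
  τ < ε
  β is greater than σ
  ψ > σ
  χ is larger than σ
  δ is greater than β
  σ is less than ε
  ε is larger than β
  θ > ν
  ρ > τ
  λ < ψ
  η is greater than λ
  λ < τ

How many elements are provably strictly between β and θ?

The relations place β below θ. An element lies strictly between them when it is forced above β and also forced below θ.
Above β: {ν, ε, δ}. Below θ: {σ, λ, ν}.
Intersection: {ν} — 1.

1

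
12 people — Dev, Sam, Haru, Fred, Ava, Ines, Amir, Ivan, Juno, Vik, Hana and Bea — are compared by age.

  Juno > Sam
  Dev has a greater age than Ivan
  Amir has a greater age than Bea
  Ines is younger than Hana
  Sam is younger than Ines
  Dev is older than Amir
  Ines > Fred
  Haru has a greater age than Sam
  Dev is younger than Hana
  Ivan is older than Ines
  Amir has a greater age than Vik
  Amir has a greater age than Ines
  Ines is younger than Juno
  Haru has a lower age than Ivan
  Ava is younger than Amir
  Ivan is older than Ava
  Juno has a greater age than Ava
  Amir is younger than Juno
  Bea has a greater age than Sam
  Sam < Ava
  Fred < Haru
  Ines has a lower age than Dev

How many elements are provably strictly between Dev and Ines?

2

Chaining upward from Ines reaches: Amir, Ivan, Juno, Hana.
Chaining downward from Dev reaches: Fred, Sam, Haru, Bea, Ava, Vik, Amir, Ivan.
Strictly between Ines and Dev are those in both lists: Amir, Ivan — 2 elements.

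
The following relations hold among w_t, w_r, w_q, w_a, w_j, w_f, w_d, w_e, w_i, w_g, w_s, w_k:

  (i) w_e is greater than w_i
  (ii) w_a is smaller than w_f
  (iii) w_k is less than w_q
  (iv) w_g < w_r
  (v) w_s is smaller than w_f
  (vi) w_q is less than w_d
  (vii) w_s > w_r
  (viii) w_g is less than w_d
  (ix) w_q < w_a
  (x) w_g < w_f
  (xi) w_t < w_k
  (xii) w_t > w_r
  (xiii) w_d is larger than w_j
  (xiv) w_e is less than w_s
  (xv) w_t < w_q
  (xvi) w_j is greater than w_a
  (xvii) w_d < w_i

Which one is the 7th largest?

w_a

Chaining the given pairs: w_g < w_r < w_t < w_k < w_q < w_a < w_j < w_d < w_i < w_e < w_s < w_f.
Counting 7 from the largest end gives w_a.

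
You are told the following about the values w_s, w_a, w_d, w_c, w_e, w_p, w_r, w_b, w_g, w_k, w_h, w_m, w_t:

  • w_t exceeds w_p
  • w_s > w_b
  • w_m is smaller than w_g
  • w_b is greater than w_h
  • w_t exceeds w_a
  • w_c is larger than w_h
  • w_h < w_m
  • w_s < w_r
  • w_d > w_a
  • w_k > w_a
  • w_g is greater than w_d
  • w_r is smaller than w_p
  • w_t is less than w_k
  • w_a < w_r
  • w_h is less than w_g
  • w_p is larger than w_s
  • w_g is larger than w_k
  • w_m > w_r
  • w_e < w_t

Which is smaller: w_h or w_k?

w_h

The relevant relations are w_h < w_b; w_b < w_s; w_s < w_r; w_r < w_p; w_p < w_t; w_t < w_k.
Together: w_h < w_b < w_s < w_r < w_p < w_t < w_k.
So w_h < w_k; w_h is the smaller of the two.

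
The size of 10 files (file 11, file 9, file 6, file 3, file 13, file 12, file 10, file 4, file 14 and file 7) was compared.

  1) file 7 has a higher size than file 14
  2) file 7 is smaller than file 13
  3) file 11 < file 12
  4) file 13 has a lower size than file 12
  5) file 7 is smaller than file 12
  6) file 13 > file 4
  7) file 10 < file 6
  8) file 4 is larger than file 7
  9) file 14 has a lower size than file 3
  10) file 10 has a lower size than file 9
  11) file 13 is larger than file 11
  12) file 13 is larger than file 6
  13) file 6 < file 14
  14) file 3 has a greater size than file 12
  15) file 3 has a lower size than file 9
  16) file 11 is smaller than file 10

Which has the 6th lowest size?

file 4

Chaining the given pairs: file 11 < file 10 < file 6 < file 14 < file 7 < file 4 < file 13 < file 12 < file 3 < file 9.
Counting 6 from the smallest end gives file 4.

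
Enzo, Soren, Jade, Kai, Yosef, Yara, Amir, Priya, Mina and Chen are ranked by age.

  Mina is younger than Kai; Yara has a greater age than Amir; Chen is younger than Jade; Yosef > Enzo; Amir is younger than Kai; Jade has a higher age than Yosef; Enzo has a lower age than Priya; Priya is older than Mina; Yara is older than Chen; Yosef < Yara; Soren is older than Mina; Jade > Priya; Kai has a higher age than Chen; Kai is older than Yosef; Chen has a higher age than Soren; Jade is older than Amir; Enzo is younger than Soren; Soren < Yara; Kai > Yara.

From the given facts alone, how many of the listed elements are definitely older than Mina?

6

From Mina the given relations immediately reach Soren, Priya, Kai.
From those, Chen, Yara, Jade — 6 in total.
No other element is forced above Mina by the given relations, so the count is 6.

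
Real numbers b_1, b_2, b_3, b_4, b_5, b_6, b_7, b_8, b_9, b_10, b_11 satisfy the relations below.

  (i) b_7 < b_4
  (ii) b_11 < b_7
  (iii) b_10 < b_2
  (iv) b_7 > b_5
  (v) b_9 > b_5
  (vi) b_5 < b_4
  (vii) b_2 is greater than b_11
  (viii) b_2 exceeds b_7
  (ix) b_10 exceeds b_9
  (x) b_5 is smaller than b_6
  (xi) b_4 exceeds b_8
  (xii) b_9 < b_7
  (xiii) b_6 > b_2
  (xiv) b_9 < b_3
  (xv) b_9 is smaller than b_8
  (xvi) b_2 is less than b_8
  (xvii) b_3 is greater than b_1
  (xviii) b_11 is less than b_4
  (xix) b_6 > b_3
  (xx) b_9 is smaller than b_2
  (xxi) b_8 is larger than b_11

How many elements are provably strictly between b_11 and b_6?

Chaining upward from b_11 reaches: b_7, b_2, b_8, b_4.
Chaining downward from b_6 reaches: b_5, b_9, b_10, b_7, b_2, b_1, b_3.
Strictly between b_11 and b_6 are those in both lists: b_7, b_2 — 2 elements.

2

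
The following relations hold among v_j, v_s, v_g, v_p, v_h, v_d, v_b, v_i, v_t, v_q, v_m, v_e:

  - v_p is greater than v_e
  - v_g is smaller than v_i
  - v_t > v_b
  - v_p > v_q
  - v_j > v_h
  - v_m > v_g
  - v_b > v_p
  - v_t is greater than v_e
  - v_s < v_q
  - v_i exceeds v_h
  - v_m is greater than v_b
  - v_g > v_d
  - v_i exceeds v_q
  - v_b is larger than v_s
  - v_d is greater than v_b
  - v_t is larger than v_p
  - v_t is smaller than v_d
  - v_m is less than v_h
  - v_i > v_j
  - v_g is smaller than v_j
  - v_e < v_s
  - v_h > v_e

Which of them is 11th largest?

v_s

The consecutive relations fix a unique order: v_e < v_s < v_q < v_p < v_b < v_t < v_d < v_g < v_m < v_h < v_j < v_i.
Counting 11 from the largest end gives v_s.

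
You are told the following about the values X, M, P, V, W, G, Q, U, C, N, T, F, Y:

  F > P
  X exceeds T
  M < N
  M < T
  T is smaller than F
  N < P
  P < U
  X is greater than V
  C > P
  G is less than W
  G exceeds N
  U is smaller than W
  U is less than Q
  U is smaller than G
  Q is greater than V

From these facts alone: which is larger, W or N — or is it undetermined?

W

The relevant relations are N < P; P < U; U < G; G < W.
Chaining these gives N < P < U < G < W.
So W is larger.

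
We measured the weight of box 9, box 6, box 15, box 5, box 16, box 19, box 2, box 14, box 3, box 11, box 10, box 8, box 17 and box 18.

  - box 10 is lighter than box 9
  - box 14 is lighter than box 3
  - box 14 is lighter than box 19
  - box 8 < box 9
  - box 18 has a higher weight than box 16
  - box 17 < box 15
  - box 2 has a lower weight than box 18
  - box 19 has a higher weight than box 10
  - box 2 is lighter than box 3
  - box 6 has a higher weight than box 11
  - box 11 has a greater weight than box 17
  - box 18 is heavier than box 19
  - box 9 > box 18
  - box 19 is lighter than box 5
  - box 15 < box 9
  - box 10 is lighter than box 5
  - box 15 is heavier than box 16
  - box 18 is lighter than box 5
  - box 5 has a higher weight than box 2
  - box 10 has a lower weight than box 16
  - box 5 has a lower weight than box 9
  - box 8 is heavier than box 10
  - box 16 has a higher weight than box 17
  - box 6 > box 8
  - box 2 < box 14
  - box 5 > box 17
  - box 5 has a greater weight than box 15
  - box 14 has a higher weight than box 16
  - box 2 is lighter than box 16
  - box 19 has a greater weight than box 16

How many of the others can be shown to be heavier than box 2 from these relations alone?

The elements the relations force above box 2 are box 16, box 14, box 19, box 15, box 3, box 18, box 5, box 9 — no chain reaches any other.
That is 8.

8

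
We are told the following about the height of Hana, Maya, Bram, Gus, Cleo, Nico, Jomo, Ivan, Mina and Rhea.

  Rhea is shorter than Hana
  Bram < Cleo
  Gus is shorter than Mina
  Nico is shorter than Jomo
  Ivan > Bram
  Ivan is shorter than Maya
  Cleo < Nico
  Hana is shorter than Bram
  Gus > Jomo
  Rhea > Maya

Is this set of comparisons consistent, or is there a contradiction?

Chaining the given relations yields Ivan < Maya < Rhea < Hana < Bram, so Ivan < Bram. But one relation states Bram < Ivan. These cannot both hold.

inconsistent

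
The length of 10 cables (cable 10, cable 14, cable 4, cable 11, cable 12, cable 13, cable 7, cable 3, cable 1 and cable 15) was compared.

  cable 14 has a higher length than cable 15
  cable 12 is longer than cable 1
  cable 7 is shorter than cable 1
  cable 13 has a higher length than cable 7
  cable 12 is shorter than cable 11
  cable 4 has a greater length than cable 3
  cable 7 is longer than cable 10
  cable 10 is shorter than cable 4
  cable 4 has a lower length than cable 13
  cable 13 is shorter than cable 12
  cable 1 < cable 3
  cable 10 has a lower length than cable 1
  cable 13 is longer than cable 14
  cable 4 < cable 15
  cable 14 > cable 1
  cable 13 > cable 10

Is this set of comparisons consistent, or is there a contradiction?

consistent

Every relation is compatible with cable 10 < cable 7 < cable 1 < cable 3 < cable 4 < cable 15 < cable 14 < cable 13 < cable 12 < cable 11; the set is consistent.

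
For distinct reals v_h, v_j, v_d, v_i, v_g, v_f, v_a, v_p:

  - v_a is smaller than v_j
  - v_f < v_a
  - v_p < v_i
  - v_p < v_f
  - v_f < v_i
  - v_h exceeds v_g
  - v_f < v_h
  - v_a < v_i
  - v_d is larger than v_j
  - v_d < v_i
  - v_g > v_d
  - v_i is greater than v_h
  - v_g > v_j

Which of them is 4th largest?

The consecutive relations fix a unique order: v_p < v_f < v_a < v_j < v_d < v_g < v_h < v_i.
The 4th largest is v_d.

v_d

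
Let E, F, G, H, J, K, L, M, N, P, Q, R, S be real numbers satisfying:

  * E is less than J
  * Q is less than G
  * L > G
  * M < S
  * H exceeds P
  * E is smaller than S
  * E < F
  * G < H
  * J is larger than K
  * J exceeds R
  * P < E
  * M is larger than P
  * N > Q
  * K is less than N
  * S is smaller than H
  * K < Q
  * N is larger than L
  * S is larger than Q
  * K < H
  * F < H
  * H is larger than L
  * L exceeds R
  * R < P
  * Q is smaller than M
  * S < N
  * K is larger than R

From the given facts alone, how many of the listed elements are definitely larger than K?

8

Directly above K: Q, J, N, H.
One step further: G, M, S (7 so far).
One step further: L (8 so far).
Nothing else is reachable above K; 8 in all.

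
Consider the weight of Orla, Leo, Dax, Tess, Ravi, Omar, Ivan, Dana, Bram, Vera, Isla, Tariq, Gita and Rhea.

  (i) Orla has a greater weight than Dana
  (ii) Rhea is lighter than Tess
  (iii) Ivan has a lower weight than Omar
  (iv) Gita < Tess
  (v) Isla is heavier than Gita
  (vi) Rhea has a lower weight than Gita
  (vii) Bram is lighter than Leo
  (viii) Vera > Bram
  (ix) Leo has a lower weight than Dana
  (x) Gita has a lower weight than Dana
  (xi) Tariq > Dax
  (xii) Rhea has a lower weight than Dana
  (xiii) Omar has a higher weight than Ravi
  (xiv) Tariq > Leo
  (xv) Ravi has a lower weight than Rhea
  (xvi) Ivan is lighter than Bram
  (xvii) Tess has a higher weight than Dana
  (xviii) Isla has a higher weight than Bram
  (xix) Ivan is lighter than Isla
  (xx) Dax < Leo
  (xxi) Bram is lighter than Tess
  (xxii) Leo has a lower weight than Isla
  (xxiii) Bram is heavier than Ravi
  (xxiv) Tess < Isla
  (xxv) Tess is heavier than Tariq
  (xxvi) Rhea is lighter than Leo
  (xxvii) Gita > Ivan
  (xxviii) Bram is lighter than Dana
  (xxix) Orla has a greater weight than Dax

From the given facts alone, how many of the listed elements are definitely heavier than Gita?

4

The elements the relations force above Gita are Dana, Orla, Tess, Isla — no chain reaches any other.
That is 4.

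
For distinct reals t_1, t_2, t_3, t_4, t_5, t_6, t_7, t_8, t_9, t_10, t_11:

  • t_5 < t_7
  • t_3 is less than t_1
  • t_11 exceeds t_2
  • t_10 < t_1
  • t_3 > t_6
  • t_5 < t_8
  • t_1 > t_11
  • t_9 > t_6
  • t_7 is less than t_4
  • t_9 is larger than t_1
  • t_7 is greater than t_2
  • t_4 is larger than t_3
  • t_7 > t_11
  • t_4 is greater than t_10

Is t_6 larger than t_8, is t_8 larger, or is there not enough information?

Following every chain through t_6: above t_6 we get t_3, t_1, t_9, t_4.
t_8 is not reached, and no chain runs the other way from t_8 to t_6.
So the given relations leave the order of t_6 and t_8 undetermined.

undetermined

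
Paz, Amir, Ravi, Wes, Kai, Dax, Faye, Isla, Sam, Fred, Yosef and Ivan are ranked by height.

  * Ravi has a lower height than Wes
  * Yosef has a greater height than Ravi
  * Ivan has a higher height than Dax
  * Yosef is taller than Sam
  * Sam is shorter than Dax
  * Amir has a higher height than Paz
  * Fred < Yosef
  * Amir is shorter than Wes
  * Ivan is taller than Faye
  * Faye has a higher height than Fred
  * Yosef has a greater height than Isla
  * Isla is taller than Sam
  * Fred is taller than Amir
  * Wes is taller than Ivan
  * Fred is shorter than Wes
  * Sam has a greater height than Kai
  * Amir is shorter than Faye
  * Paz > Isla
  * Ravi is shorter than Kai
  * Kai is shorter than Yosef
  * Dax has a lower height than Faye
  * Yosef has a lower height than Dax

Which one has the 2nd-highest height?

The consecutive relations fix a unique order: Ravi < Kai < Sam < Isla < Paz < Amir < Fred < Yosef < Dax < Faye < Ivan < Wes.
Counting 2 from the largest end gives Ivan.

Ivan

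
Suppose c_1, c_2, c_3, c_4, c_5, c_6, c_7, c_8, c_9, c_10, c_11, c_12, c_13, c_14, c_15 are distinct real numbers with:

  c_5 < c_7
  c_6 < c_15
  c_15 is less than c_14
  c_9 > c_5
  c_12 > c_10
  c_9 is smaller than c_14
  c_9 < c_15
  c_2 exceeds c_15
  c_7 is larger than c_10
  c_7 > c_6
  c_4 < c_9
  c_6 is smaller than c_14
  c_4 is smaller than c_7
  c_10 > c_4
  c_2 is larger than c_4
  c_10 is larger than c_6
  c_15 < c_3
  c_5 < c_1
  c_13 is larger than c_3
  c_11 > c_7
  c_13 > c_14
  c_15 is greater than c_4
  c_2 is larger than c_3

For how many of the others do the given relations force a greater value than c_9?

Directly above c_9: c_15, c_14.
One step further: c_3, c_2, c_13 (5 so far).
Nothing else is reachable above c_9; 5 in all.

5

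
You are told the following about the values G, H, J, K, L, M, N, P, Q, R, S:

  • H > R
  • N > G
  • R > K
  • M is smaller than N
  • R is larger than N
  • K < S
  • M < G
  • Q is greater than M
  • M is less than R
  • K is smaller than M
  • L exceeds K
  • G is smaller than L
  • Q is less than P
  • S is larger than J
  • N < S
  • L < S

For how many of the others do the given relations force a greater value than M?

Directly above M: G, N, Q, R.
One step further: L, S, P, H (8 so far).
No other element is forced above M by the given relations, so the count is 8.

8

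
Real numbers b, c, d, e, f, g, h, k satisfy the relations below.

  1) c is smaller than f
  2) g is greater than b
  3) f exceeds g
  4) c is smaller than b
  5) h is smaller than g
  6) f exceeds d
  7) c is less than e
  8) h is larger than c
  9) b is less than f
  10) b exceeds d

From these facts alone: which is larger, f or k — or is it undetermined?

Following every chain through k: nothing is chained to k.
f is not reached, and no chain runs the other way from f to k.
So the given relations leave the order of k and f undetermined.

undetermined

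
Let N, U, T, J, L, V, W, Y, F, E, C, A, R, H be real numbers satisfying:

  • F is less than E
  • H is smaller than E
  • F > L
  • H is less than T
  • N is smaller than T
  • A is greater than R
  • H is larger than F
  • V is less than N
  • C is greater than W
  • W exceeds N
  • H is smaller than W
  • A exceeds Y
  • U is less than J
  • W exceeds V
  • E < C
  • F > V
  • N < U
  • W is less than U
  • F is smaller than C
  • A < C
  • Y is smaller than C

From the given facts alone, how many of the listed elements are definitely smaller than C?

The elements the relations force below C are R, V, L, Y, F, H, N, A, W, E — no chain reaches any other.
That is 10.

10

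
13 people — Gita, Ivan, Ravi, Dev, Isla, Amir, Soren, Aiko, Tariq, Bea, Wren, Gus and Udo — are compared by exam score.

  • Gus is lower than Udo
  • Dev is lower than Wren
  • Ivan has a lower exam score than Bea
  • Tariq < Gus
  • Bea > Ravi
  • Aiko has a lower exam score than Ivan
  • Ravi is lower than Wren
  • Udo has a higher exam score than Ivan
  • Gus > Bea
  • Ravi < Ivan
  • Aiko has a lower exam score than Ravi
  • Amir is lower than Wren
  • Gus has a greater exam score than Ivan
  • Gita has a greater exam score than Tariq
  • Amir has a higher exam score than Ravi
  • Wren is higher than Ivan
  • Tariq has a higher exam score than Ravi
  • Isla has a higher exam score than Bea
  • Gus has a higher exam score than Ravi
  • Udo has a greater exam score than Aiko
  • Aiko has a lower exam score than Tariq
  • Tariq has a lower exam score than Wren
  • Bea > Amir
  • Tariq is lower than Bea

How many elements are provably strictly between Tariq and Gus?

Chaining upward from Tariq reaches: Bea, Wren, Udo, Gita, Isla.
Chaining downward from Gus reaches: Aiko, Ravi, Ivan, Amir, Bea.
Strictly between Tariq and Gus are those in both lists: Bea — 1 element.

1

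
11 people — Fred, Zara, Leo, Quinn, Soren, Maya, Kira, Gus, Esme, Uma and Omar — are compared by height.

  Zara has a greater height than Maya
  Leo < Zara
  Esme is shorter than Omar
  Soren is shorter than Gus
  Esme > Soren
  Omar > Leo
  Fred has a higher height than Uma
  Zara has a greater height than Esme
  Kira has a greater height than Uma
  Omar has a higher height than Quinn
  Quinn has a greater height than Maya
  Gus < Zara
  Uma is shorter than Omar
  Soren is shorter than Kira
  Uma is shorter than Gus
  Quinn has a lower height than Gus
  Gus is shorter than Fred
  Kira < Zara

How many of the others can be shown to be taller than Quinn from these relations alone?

4

The elements the relations force above Quinn are Gus, Omar, Fred, Zara — no chain reaches any other.
That is 4.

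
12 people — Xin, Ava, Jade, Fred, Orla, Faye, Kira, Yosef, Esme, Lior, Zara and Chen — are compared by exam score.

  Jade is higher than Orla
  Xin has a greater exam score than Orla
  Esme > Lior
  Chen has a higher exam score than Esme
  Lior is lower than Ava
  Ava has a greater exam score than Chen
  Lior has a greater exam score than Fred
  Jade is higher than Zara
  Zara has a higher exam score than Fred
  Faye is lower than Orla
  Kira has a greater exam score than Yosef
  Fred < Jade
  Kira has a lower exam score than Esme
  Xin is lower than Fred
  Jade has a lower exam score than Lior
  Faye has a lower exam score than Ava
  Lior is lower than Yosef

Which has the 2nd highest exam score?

Chen

Chaining the given pairs: Faye < Orla < Xin < Fred < Zara < Jade < Lior < Yosef < Kira < Esme < Chen < Ava.
Counting 2 from the largest end gives Chen.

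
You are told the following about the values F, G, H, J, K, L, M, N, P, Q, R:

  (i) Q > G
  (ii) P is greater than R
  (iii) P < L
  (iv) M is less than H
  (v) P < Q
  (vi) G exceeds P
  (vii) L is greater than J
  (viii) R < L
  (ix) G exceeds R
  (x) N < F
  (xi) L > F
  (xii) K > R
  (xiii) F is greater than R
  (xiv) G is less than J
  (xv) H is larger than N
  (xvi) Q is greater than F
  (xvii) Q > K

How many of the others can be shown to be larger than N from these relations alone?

4

From N the given relations immediately reach F, H.
From those, L, Q — 4 in total.
No other element is forced above N by the given relations, so the count is 4.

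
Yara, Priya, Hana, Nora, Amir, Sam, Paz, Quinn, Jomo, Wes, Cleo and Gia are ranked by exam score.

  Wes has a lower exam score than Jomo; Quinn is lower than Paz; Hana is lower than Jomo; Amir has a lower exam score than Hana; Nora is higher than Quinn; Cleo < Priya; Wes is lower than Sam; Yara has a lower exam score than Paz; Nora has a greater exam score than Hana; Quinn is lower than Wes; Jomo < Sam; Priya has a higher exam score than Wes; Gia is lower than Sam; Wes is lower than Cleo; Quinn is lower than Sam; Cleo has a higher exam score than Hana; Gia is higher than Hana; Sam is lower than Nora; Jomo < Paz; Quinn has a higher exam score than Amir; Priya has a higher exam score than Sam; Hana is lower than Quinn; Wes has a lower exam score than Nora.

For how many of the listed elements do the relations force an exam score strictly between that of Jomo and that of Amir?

The relations place Amir below Jomo. An element lies strictly between them when it is forced above Amir and also forced below Jomo.
Above Amir: {Hana, Quinn, Wes, Cleo, Paz, Gia, Sam, Nora, Priya}. Below Jomo: {Hana, Quinn, Wes}.
Intersection: {Hana, Quinn, Wes} — 3.

3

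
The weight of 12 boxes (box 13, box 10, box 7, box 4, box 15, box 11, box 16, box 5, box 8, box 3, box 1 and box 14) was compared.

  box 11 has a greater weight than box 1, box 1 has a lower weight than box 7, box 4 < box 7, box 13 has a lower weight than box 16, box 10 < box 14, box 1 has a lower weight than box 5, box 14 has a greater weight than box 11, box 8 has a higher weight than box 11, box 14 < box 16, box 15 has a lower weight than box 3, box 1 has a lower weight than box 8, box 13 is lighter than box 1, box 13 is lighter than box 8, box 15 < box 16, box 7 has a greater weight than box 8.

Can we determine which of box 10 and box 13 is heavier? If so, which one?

Following every chain through box 13: above box 13 we get box 1, box 11, box 5, box 8, box 14, box 7, box 16.
box 10 is not reached, and no chain runs the other way from box 10 to box 13.
So the given relations leave the order of box 13 and box 10 undetermined.

undetermined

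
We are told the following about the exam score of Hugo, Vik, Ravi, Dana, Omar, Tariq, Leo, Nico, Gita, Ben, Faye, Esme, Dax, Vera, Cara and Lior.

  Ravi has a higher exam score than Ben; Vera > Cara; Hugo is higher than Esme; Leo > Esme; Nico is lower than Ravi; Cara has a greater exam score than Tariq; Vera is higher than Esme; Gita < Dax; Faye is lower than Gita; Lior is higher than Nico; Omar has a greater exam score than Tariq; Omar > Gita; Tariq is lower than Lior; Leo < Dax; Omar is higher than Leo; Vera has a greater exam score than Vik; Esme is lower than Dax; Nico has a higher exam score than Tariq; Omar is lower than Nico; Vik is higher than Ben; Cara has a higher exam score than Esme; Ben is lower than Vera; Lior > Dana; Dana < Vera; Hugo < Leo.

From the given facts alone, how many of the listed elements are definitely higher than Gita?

5

The elements the relations force above Gita are Omar, Nico, Ravi, Dax, Lior — no chain reaches any other.
That is 5.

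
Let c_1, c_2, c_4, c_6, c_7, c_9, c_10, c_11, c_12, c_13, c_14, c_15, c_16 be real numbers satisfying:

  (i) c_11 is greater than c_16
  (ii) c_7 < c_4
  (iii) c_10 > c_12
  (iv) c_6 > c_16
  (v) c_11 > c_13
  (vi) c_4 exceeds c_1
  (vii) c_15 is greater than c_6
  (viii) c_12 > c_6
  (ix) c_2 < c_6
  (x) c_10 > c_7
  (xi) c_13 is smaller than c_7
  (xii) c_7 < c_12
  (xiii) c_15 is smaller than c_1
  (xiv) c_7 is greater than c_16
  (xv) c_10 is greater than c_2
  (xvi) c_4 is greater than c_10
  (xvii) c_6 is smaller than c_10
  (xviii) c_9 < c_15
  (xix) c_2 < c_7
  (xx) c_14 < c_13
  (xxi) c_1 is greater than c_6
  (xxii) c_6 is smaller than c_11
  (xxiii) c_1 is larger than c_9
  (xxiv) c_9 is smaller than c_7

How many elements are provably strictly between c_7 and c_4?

The relations place c_7 below c_4. An element lies strictly between them when it is forced above c_7 and also forced below c_4.
Above c_7: {c_12, c_10}. Below c_4: {c_14, c_2, c_16, c_9, c_13, c_6, c_15, c_12, c_1, c_10}.
Intersection: {c_12, c_10} — 2.

2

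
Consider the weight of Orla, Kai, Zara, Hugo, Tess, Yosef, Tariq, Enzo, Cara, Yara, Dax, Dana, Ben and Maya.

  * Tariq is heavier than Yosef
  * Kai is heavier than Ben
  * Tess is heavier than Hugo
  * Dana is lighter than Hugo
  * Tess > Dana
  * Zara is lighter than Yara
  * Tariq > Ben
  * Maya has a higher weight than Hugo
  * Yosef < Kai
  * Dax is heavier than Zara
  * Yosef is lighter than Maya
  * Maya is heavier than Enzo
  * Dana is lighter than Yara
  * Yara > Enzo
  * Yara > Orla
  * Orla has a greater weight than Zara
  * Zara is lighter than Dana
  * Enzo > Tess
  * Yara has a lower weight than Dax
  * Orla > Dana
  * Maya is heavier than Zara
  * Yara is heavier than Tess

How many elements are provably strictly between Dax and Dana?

5

Chaining upward from Dana reaches: Hugo, Tess, Enzo, Orla, Maya, Yara.
Chaining downward from Dax reaches: Zara, Hugo, Tess, Enzo, Orla, Yara.
Strictly between Dana and Dax are those in both lists: Hugo, Tess, Enzo, Orla, Yara — 5 elements.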